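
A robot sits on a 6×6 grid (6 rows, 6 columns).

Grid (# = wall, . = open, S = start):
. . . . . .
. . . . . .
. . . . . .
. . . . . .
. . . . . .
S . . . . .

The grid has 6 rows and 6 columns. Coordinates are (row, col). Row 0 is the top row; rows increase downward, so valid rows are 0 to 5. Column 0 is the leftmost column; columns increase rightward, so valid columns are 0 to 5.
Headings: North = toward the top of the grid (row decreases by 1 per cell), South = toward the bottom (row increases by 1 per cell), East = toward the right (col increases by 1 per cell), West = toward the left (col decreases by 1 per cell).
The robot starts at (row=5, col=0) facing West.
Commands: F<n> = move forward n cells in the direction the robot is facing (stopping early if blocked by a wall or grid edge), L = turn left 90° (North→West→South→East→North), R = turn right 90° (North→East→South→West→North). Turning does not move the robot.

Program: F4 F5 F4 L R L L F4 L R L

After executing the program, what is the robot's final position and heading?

Answer: Final position: (row=5, col=4), facing North

Derivation:
Start: (row=5, col=0), facing West
  F4: move forward 0/4 (blocked), now at (row=5, col=0)
  F5: move forward 0/5 (blocked), now at (row=5, col=0)
  F4: move forward 0/4 (blocked), now at (row=5, col=0)
  L: turn left, now facing South
  R: turn right, now facing West
  L: turn left, now facing South
  L: turn left, now facing East
  F4: move forward 4, now at (row=5, col=4)
  L: turn left, now facing North
  R: turn right, now facing East
  L: turn left, now facing North
Final: (row=5, col=4), facing North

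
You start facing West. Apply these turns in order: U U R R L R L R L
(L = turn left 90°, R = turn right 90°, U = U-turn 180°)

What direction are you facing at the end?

Start: West
  U (U-turn (180°)) -> East
  U (U-turn (180°)) -> West
  R (right (90° clockwise)) -> North
  R (right (90° clockwise)) -> East
  L (left (90° counter-clockwise)) -> North
  R (right (90° clockwise)) -> East
  L (left (90° counter-clockwise)) -> North
  R (right (90° clockwise)) -> East
  L (left (90° counter-clockwise)) -> North
Final: North

Answer: Final heading: North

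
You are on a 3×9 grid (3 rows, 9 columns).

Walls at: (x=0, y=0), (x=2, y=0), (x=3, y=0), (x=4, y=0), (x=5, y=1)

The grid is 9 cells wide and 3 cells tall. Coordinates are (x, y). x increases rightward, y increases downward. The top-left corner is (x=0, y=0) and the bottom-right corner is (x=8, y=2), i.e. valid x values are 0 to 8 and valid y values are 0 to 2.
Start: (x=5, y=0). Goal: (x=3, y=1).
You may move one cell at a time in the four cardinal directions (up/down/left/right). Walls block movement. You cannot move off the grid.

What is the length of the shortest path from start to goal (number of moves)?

BFS from (x=5, y=0) until reaching (x=3, y=1):
  Distance 0: (x=5, y=0)
  Distance 1: (x=6, y=0)
  Distance 2: (x=7, y=0), (x=6, y=1)
  Distance 3: (x=8, y=0), (x=7, y=1), (x=6, y=2)
  Distance 4: (x=8, y=1), (x=5, y=2), (x=7, y=2)
  Distance 5: (x=4, y=2), (x=8, y=2)
  Distance 6: (x=4, y=1), (x=3, y=2)
  Distance 7: (x=3, y=1), (x=2, y=2)  <- goal reached here
One shortest path (7 moves): (x=5, y=0) -> (x=6, y=0) -> (x=6, y=1) -> (x=6, y=2) -> (x=5, y=2) -> (x=4, y=2) -> (x=3, y=2) -> (x=3, y=1)

Answer: Shortest path length: 7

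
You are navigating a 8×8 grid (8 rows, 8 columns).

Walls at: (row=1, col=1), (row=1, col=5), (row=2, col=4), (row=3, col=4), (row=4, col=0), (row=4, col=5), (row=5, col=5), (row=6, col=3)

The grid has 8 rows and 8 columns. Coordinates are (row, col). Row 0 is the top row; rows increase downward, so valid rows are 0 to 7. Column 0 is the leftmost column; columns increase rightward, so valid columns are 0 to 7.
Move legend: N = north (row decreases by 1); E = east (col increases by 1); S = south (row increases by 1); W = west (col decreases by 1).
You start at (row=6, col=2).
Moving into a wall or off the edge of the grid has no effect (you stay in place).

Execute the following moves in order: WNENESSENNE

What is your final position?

Answer: Final position: (row=4, col=4)

Derivation:
Start: (row=6, col=2)
  W (west): (row=6, col=2) -> (row=6, col=1)
  N (north): (row=6, col=1) -> (row=5, col=1)
  E (east): (row=5, col=1) -> (row=5, col=2)
  N (north): (row=5, col=2) -> (row=4, col=2)
  E (east): (row=4, col=2) -> (row=4, col=3)
  S (south): (row=4, col=3) -> (row=5, col=3)
  S (south): blocked, stay at (row=5, col=3)
  E (east): (row=5, col=3) -> (row=5, col=4)
  N (north): (row=5, col=4) -> (row=4, col=4)
  N (north): blocked, stay at (row=4, col=4)
  E (east): blocked, stay at (row=4, col=4)
Final: (row=4, col=4)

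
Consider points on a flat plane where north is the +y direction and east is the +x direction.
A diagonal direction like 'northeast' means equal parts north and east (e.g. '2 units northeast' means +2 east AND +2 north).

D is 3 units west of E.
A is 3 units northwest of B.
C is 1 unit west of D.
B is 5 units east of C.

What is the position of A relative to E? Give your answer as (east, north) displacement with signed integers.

Answer: A is at (east=-2, north=3) relative to E.

Derivation:
Place E at the origin (east=0, north=0).
  D is 3 units west of E: delta (east=-3, north=+0); D at (east=-3, north=0).
  C is 1 unit west of D: delta (east=-1, north=+0); C at (east=-4, north=0).
  B is 5 units east of C: delta (east=+5, north=+0); B at (east=1, north=0).
  A is 3 units northwest of B: delta (east=-3, north=+3); A at (east=-2, north=3).
Therefore A relative to E: (east=-2, north=3).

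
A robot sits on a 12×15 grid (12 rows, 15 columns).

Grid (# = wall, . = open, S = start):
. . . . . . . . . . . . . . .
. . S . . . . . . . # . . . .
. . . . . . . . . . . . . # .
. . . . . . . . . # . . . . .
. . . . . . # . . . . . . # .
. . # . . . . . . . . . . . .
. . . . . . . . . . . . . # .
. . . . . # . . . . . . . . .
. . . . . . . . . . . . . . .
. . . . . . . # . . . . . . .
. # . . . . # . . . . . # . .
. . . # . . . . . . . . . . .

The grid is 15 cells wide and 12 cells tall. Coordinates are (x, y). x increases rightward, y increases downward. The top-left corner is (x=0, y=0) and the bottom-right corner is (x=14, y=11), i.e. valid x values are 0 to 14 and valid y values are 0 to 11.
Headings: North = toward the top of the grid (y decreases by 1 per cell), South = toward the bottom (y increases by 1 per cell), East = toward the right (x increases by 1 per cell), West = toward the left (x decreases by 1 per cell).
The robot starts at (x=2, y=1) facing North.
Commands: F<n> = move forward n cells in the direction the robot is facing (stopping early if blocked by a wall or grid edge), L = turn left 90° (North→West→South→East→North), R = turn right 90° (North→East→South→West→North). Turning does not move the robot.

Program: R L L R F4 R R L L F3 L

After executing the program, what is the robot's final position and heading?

Answer: Final position: (x=2, y=0), facing West

Derivation:
Start: (x=2, y=1), facing North
  R: turn right, now facing East
  L: turn left, now facing North
  L: turn left, now facing West
  R: turn right, now facing North
  F4: move forward 1/4 (blocked), now at (x=2, y=0)
  R: turn right, now facing East
  R: turn right, now facing South
  L: turn left, now facing East
  L: turn left, now facing North
  F3: move forward 0/3 (blocked), now at (x=2, y=0)
  L: turn left, now facing West
Final: (x=2, y=0), facing West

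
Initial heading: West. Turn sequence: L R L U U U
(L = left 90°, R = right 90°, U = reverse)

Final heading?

Answer: Final heading: North

Derivation:
Start: West
  L (left (90° counter-clockwise)) -> South
  R (right (90° clockwise)) -> West
  L (left (90° counter-clockwise)) -> South
  U (U-turn (180°)) -> North
  U (U-turn (180°)) -> South
  U (U-turn (180°)) -> North
Final: North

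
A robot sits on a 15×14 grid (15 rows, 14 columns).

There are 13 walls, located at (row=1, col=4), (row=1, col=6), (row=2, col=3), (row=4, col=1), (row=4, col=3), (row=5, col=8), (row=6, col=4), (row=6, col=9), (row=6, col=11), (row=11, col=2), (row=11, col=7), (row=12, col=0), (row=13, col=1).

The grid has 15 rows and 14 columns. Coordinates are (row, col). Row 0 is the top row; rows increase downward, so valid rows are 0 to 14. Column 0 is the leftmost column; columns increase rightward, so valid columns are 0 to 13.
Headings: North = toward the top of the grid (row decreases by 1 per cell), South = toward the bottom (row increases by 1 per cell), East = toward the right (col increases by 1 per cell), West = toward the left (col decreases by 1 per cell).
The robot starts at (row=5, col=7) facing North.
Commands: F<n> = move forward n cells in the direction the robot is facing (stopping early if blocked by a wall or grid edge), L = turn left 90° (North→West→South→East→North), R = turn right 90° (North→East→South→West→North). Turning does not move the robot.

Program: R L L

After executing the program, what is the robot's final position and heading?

Start: (row=5, col=7), facing North
  R: turn right, now facing East
  L: turn left, now facing North
  L: turn left, now facing West
Final: (row=5, col=7), facing West

Answer: Final position: (row=5, col=7), facing West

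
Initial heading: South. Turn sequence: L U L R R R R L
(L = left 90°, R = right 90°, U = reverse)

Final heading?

Answer: Final heading: East

Derivation:
Start: South
  L (left (90° counter-clockwise)) -> East
  U (U-turn (180°)) -> West
  L (left (90° counter-clockwise)) -> South
  R (right (90° clockwise)) -> West
  R (right (90° clockwise)) -> North
  R (right (90° clockwise)) -> East
  R (right (90° clockwise)) -> South
  L (left (90° counter-clockwise)) -> East
Final: East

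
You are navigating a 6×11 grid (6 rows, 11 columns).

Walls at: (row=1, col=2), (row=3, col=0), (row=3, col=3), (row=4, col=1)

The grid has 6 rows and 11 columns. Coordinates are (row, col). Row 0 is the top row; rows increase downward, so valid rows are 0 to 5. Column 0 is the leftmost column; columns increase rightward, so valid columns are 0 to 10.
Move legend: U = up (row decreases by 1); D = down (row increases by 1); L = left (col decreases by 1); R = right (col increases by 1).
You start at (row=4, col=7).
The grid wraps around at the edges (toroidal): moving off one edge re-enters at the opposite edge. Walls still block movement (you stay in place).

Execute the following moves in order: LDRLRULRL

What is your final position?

Start: (row=4, col=7)
  L (left): (row=4, col=7) -> (row=4, col=6)
  D (down): (row=4, col=6) -> (row=5, col=6)
  R (right): (row=5, col=6) -> (row=5, col=7)
  L (left): (row=5, col=7) -> (row=5, col=6)
  R (right): (row=5, col=6) -> (row=5, col=7)
  U (up): (row=5, col=7) -> (row=4, col=7)
  L (left): (row=4, col=7) -> (row=4, col=6)
  R (right): (row=4, col=6) -> (row=4, col=7)
  L (left): (row=4, col=7) -> (row=4, col=6)
Final: (row=4, col=6)

Answer: Final position: (row=4, col=6)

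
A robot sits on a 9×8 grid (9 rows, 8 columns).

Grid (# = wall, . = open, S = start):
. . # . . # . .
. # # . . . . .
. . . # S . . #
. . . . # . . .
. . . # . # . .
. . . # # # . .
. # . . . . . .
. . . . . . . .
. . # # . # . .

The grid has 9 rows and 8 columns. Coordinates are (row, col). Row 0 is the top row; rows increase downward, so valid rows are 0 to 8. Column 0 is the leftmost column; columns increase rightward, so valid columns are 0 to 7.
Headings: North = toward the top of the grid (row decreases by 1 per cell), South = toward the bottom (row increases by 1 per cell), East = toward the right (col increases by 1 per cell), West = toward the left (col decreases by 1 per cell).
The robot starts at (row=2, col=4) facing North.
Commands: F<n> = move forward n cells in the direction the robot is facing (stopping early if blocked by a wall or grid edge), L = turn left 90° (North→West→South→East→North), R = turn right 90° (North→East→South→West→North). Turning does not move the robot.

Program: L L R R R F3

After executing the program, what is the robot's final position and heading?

Answer: Final position: (row=2, col=6), facing East

Derivation:
Start: (row=2, col=4), facing North
  L: turn left, now facing West
  L: turn left, now facing South
  R: turn right, now facing West
  R: turn right, now facing North
  R: turn right, now facing East
  F3: move forward 2/3 (blocked), now at (row=2, col=6)
Final: (row=2, col=6), facing East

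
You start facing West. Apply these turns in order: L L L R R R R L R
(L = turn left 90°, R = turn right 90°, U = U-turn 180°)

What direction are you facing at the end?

Answer: Final heading: North

Derivation:
Start: West
  L (left (90° counter-clockwise)) -> South
  L (left (90° counter-clockwise)) -> East
  L (left (90° counter-clockwise)) -> North
  R (right (90° clockwise)) -> East
  R (right (90° clockwise)) -> South
  R (right (90° clockwise)) -> West
  R (right (90° clockwise)) -> North
  L (left (90° counter-clockwise)) -> West
  R (right (90° clockwise)) -> North
Final: North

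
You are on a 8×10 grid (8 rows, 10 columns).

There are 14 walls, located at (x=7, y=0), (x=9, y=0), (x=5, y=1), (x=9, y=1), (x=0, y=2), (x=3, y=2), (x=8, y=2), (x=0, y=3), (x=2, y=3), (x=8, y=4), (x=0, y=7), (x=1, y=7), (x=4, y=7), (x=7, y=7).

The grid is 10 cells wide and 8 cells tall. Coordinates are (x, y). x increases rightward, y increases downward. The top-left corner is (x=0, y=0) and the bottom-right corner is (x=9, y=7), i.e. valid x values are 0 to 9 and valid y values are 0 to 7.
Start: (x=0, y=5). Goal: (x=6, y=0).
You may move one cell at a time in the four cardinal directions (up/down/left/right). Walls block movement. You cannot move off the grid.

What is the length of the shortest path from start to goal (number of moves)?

Answer: Shortest path length: 11

Derivation:
BFS from (x=0, y=5) until reaching (x=6, y=0):
  Distance 0: (x=0, y=5)
  Distance 1: (x=0, y=4), (x=1, y=5), (x=0, y=6)
  Distance 2: (x=1, y=4), (x=2, y=5), (x=1, y=6)
  Distance 3: (x=1, y=3), (x=2, y=4), (x=3, y=5), (x=2, y=6)
  Distance 4: (x=1, y=2), (x=3, y=4), (x=4, y=5), (x=3, y=6), (x=2, y=7)
  Distance 5: (x=1, y=1), (x=2, y=2), (x=3, y=3), (x=4, y=4), (x=5, y=5), (x=4, y=6), (x=3, y=7)
  Distance 6: (x=1, y=0), (x=0, y=1), (x=2, y=1), (x=4, y=3), (x=5, y=4), (x=6, y=5), (x=5, y=6)
  Distance 7: (x=0, y=0), (x=2, y=0), (x=3, y=1), (x=4, y=2), (x=5, y=3), (x=6, y=4), (x=7, y=5), (x=6, y=6), (x=5, y=7)
  Distance 8: (x=3, y=0), (x=4, y=1), (x=5, y=2), (x=6, y=3), (x=7, y=4), (x=8, y=5), (x=7, y=6), (x=6, y=7)
  Distance 9: (x=4, y=0), (x=6, y=2), (x=7, y=3), (x=9, y=5), (x=8, y=6)
  Distance 10: (x=5, y=0), (x=6, y=1), (x=7, y=2), (x=8, y=3), (x=9, y=4), (x=9, y=6), (x=8, y=7)
  Distance 11: (x=6, y=0), (x=7, y=1), (x=9, y=3), (x=9, y=7)  <- goal reached here
One shortest path (11 moves): (x=0, y=5) -> (x=1, y=5) -> (x=2, y=5) -> (x=3, y=5) -> (x=4, y=5) -> (x=5, y=5) -> (x=6, y=5) -> (x=6, y=4) -> (x=6, y=3) -> (x=6, y=2) -> (x=6, y=1) -> (x=6, y=0)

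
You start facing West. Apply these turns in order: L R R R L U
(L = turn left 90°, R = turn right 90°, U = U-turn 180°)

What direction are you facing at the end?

Start: West
  L (left (90° counter-clockwise)) -> South
  R (right (90° clockwise)) -> West
  R (right (90° clockwise)) -> North
  R (right (90° clockwise)) -> East
  L (left (90° counter-clockwise)) -> North
  U (U-turn (180°)) -> South
Final: South

Answer: Final heading: South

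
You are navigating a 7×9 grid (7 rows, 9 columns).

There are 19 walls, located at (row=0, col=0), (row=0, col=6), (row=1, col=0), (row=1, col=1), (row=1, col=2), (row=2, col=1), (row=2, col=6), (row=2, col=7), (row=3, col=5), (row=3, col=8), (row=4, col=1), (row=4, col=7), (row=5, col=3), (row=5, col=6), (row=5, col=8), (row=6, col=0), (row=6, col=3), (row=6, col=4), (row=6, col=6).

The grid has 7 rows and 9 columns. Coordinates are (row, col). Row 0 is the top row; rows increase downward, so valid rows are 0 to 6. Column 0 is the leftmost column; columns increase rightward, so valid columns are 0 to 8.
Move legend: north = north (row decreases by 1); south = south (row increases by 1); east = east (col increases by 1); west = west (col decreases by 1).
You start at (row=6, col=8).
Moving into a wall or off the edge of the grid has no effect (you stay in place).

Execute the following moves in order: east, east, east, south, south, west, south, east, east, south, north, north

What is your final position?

Start: (row=6, col=8)
  [×3]east (east): blocked, stay at (row=6, col=8)
  south (south): blocked, stay at (row=6, col=8)
  south (south): blocked, stay at (row=6, col=8)
  west (west): (row=6, col=8) -> (row=6, col=7)
  south (south): blocked, stay at (row=6, col=7)
  east (east): (row=6, col=7) -> (row=6, col=8)
  east (east): blocked, stay at (row=6, col=8)
  south (south): blocked, stay at (row=6, col=8)
  north (north): blocked, stay at (row=6, col=8)
  north (north): blocked, stay at (row=6, col=8)
Final: (row=6, col=8)

Answer: Final position: (row=6, col=8)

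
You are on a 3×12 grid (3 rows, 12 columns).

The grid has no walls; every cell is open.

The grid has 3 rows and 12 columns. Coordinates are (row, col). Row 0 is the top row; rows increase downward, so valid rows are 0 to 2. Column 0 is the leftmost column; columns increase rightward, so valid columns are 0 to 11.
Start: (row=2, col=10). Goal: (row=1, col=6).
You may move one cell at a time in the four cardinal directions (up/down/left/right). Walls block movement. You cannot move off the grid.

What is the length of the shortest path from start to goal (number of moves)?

BFS from (row=2, col=10) until reaching (row=1, col=6):
  Distance 0: (row=2, col=10)
  Distance 1: (row=1, col=10), (row=2, col=9), (row=2, col=11)
  Distance 2: (row=0, col=10), (row=1, col=9), (row=1, col=11), (row=2, col=8)
  Distance 3: (row=0, col=9), (row=0, col=11), (row=1, col=8), (row=2, col=7)
  Distance 4: (row=0, col=8), (row=1, col=7), (row=2, col=6)
  Distance 5: (row=0, col=7), (row=1, col=6), (row=2, col=5)  <- goal reached here
One shortest path (5 moves): (row=2, col=10) -> (row=2, col=9) -> (row=2, col=8) -> (row=2, col=7) -> (row=2, col=6) -> (row=1, col=6)

Answer: Shortest path length: 5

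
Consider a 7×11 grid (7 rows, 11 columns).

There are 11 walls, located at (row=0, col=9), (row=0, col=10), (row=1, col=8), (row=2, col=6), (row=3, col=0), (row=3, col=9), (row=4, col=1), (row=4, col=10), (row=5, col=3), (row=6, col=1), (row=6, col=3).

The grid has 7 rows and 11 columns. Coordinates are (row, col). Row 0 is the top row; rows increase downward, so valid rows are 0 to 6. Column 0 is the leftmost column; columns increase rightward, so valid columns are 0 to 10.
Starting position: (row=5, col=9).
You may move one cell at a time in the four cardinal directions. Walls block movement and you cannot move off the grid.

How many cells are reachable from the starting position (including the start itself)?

Answer: Reachable cells: 66

Derivation:
BFS flood-fill from (row=5, col=9):
  Distance 0: (row=5, col=9)
  Distance 1: (row=4, col=9), (row=5, col=8), (row=5, col=10), (row=6, col=9)
  Distance 2: (row=4, col=8), (row=5, col=7), (row=6, col=8), (row=6, col=10)
  Distance 3: (row=3, col=8), (row=4, col=7), (row=5, col=6), (row=6, col=7)
  Distance 4: (row=2, col=8), (row=3, col=7), (row=4, col=6), (row=5, col=5), (row=6, col=6)
  Distance 5: (row=2, col=7), (row=2, col=9), (row=3, col=6), (row=4, col=5), (row=5, col=4), (row=6, col=5)
  Distance 6: (row=1, col=7), (row=1, col=9), (row=2, col=10), (row=3, col=5), (row=4, col=4), (row=6, col=4)
  Distance 7: (row=0, col=7), (row=1, col=6), (row=1, col=10), (row=2, col=5), (row=3, col=4), (row=3, col=10), (row=4, col=3)
  Distance 8: (row=0, col=6), (row=0, col=8), (row=1, col=5), (row=2, col=4), (row=3, col=3), (row=4, col=2)
  Distance 9: (row=0, col=5), (row=1, col=4), (row=2, col=3), (row=3, col=2), (row=5, col=2)
  Distance 10: (row=0, col=4), (row=1, col=3), (row=2, col=2), (row=3, col=1), (row=5, col=1), (row=6, col=2)
  Distance 11: (row=0, col=3), (row=1, col=2), (row=2, col=1), (row=5, col=0)
  Distance 12: (row=0, col=2), (row=1, col=1), (row=2, col=0), (row=4, col=0), (row=6, col=0)
  Distance 13: (row=0, col=1), (row=1, col=0)
  Distance 14: (row=0, col=0)
Total reachable: 66 (grid has 66 open cells total)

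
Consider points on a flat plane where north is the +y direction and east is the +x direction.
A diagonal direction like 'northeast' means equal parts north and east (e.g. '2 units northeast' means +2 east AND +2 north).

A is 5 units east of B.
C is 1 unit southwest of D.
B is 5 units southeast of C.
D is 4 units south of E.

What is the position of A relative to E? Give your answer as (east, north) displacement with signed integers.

Answer: A is at (east=9, north=-10) relative to E.

Derivation:
Place E at the origin (east=0, north=0).
  D is 4 units south of E: delta (east=+0, north=-4); D at (east=0, north=-4).
  C is 1 unit southwest of D: delta (east=-1, north=-1); C at (east=-1, north=-5).
  B is 5 units southeast of C: delta (east=+5, north=-5); B at (east=4, north=-10).
  A is 5 units east of B: delta (east=+5, north=+0); A at (east=9, north=-10).
Therefore A relative to E: (east=9, north=-10).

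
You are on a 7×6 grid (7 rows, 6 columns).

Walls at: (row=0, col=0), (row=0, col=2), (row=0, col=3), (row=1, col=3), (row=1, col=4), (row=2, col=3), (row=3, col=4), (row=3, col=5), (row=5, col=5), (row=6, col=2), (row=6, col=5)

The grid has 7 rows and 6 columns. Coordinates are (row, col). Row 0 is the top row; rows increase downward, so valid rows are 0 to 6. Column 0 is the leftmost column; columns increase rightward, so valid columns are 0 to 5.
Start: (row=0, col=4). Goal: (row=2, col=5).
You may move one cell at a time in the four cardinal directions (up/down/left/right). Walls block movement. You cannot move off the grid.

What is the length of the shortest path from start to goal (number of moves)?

BFS from (row=0, col=4) until reaching (row=2, col=5):
  Distance 0: (row=0, col=4)
  Distance 1: (row=0, col=5)
  Distance 2: (row=1, col=5)
  Distance 3: (row=2, col=5)  <- goal reached here
One shortest path (3 moves): (row=0, col=4) -> (row=0, col=5) -> (row=1, col=5) -> (row=2, col=5)

Answer: Shortest path length: 3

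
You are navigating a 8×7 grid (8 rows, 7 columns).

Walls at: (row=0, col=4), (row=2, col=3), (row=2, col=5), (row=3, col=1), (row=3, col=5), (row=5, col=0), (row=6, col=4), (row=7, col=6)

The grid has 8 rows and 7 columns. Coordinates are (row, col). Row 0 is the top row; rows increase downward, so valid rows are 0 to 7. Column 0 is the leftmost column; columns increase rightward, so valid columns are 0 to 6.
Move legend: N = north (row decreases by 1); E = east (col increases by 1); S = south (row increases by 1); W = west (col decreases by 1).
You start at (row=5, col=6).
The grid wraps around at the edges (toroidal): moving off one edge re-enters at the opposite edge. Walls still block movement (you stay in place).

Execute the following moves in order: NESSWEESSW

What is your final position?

Start: (row=5, col=6)
  N (north): (row=5, col=6) -> (row=4, col=6)
  E (east): (row=4, col=6) -> (row=4, col=0)
  S (south): blocked, stay at (row=4, col=0)
  S (south): blocked, stay at (row=4, col=0)
  W (west): (row=4, col=0) -> (row=4, col=6)
  E (east): (row=4, col=6) -> (row=4, col=0)
  E (east): (row=4, col=0) -> (row=4, col=1)
  S (south): (row=4, col=1) -> (row=5, col=1)
  S (south): (row=5, col=1) -> (row=6, col=1)
  W (west): (row=6, col=1) -> (row=6, col=0)
Final: (row=6, col=0)

Answer: Final position: (row=6, col=0)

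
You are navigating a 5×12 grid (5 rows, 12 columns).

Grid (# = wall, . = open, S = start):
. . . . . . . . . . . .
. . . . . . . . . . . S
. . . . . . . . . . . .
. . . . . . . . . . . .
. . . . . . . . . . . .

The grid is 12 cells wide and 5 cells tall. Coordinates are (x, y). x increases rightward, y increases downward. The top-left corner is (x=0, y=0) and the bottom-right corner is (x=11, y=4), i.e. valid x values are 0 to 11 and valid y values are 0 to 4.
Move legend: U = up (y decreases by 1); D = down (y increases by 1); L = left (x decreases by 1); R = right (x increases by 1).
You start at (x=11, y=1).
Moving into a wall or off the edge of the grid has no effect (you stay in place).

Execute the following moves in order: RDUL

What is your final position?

Start: (x=11, y=1)
  R (right): blocked, stay at (x=11, y=1)
  D (down): (x=11, y=1) -> (x=11, y=2)
  U (up): (x=11, y=2) -> (x=11, y=1)
  L (left): (x=11, y=1) -> (x=10, y=1)
Final: (x=10, y=1)

Answer: Final position: (x=10, y=1)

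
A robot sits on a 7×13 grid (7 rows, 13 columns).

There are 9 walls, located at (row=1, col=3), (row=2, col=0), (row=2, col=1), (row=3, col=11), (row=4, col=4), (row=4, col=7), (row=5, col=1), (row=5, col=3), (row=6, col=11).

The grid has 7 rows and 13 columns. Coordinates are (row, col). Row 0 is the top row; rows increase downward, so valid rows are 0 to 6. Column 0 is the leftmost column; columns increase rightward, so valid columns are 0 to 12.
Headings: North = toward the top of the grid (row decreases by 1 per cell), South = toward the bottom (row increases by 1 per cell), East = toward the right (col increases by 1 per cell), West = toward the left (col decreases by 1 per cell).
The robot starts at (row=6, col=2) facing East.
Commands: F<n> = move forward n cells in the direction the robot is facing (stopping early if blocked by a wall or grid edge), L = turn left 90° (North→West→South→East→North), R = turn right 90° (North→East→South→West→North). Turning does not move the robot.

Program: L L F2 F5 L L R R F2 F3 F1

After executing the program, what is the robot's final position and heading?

Start: (row=6, col=2), facing East
  L: turn left, now facing North
  L: turn left, now facing West
  F2: move forward 2, now at (row=6, col=0)
  F5: move forward 0/5 (blocked), now at (row=6, col=0)
  L: turn left, now facing South
  L: turn left, now facing East
  R: turn right, now facing South
  R: turn right, now facing West
  F2: move forward 0/2 (blocked), now at (row=6, col=0)
  F3: move forward 0/3 (blocked), now at (row=6, col=0)
  F1: move forward 0/1 (blocked), now at (row=6, col=0)
Final: (row=6, col=0), facing West

Answer: Final position: (row=6, col=0), facing West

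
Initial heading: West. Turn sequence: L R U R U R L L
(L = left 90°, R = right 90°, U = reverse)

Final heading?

Start: West
  L (left (90° counter-clockwise)) -> South
  R (right (90° clockwise)) -> West
  U (U-turn (180°)) -> East
  R (right (90° clockwise)) -> South
  U (U-turn (180°)) -> North
  R (right (90° clockwise)) -> East
  L (left (90° counter-clockwise)) -> North
  L (left (90° counter-clockwise)) -> West
Final: West

Answer: Final heading: West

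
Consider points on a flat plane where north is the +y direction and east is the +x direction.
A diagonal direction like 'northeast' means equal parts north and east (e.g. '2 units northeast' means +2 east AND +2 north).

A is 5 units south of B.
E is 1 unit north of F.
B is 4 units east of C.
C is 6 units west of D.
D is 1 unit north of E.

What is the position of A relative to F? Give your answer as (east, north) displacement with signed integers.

Answer: A is at (east=-2, north=-3) relative to F.

Derivation:
Place F at the origin (east=0, north=0).
  E is 1 unit north of F: delta (east=+0, north=+1); E at (east=0, north=1).
  D is 1 unit north of E: delta (east=+0, north=+1); D at (east=0, north=2).
  C is 6 units west of D: delta (east=-6, north=+0); C at (east=-6, north=2).
  B is 4 units east of C: delta (east=+4, north=+0); B at (east=-2, north=2).
  A is 5 units south of B: delta (east=+0, north=-5); A at (east=-2, north=-3).
Therefore A relative to F: (east=-2, north=-3).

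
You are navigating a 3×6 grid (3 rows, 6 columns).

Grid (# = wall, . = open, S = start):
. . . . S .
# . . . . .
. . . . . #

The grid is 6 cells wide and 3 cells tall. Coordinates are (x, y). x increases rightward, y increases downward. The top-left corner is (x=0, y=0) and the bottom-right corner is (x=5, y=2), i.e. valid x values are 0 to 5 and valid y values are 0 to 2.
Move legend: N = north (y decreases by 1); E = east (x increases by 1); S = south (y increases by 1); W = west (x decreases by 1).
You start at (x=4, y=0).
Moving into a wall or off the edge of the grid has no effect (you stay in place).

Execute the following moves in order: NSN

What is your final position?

Start: (x=4, y=0)
  N (north): blocked, stay at (x=4, y=0)
  S (south): (x=4, y=0) -> (x=4, y=1)
  N (north): (x=4, y=1) -> (x=4, y=0)
Final: (x=4, y=0)

Answer: Final position: (x=4, y=0)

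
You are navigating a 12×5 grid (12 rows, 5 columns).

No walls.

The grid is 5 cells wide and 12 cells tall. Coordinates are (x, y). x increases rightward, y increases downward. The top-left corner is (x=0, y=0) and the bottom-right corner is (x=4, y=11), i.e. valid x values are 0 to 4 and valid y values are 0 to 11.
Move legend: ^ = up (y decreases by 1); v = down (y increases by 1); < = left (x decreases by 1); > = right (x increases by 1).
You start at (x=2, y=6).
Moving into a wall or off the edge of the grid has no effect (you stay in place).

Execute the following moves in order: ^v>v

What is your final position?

Start: (x=2, y=6)
  ^ (up): (x=2, y=6) -> (x=2, y=5)
  v (down): (x=2, y=5) -> (x=2, y=6)
  > (right): (x=2, y=6) -> (x=3, y=6)
  v (down): (x=3, y=6) -> (x=3, y=7)
Final: (x=3, y=7)

Answer: Final position: (x=3, y=7)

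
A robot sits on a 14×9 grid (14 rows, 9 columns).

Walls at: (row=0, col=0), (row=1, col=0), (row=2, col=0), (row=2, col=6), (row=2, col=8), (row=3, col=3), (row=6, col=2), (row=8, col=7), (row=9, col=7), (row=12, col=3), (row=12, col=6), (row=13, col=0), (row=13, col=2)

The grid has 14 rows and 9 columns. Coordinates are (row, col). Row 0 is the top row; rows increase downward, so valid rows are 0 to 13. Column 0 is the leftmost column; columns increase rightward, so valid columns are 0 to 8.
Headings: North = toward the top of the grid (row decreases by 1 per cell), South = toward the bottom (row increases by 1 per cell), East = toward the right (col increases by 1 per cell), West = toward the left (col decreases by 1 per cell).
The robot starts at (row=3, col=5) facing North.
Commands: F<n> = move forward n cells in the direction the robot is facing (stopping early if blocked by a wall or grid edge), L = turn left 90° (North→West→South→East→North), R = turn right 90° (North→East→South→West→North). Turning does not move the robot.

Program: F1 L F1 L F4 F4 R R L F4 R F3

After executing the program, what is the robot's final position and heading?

Answer: Final position: (row=7, col=0), facing North

Derivation:
Start: (row=3, col=5), facing North
  F1: move forward 1, now at (row=2, col=5)
  L: turn left, now facing West
  F1: move forward 1, now at (row=2, col=4)
  L: turn left, now facing South
  F4: move forward 4, now at (row=6, col=4)
  F4: move forward 4, now at (row=10, col=4)
  R: turn right, now facing West
  R: turn right, now facing North
  L: turn left, now facing West
  F4: move forward 4, now at (row=10, col=0)
  R: turn right, now facing North
  F3: move forward 3, now at (row=7, col=0)
Final: (row=7, col=0), facing North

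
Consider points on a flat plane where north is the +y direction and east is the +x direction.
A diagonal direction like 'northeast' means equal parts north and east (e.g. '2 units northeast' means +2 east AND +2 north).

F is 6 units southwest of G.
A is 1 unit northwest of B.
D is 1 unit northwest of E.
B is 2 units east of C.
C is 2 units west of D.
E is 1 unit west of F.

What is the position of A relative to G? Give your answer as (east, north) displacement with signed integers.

Place G at the origin (east=0, north=0).
  F is 6 units southwest of G: delta (east=-6, north=-6); F at (east=-6, north=-6).
  E is 1 unit west of F: delta (east=-1, north=+0); E at (east=-7, north=-6).
  D is 1 unit northwest of E: delta (east=-1, north=+1); D at (east=-8, north=-5).
  C is 2 units west of D: delta (east=-2, north=+0); C at (east=-10, north=-5).
  B is 2 units east of C: delta (east=+2, north=+0); B at (east=-8, north=-5).
  A is 1 unit northwest of B: delta (east=-1, north=+1); A at (east=-9, north=-4).
Therefore A relative to G: (east=-9, north=-4).

Answer: A is at (east=-9, north=-4) relative to G.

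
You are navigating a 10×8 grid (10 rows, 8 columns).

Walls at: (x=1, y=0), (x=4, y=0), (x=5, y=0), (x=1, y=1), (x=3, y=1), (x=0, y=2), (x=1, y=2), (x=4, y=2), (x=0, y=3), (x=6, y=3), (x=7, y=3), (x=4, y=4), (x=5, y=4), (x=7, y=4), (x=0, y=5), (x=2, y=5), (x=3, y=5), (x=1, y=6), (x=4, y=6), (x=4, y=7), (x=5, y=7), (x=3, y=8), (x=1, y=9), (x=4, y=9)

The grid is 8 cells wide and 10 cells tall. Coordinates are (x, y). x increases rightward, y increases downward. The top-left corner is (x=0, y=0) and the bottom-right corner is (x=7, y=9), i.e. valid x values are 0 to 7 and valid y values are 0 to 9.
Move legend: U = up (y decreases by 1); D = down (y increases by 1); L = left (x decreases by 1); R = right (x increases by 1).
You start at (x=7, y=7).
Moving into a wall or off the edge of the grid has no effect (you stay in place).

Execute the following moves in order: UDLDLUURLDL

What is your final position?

Answer: Final position: (x=5, y=9)

Derivation:
Start: (x=7, y=7)
  U (up): (x=7, y=7) -> (x=7, y=6)
  D (down): (x=7, y=6) -> (x=7, y=7)
  L (left): (x=7, y=7) -> (x=6, y=7)
  D (down): (x=6, y=7) -> (x=6, y=8)
  L (left): (x=6, y=8) -> (x=5, y=8)
  U (up): blocked, stay at (x=5, y=8)
  U (up): blocked, stay at (x=5, y=8)
  R (right): (x=5, y=8) -> (x=6, y=8)
  L (left): (x=6, y=8) -> (x=5, y=8)
  D (down): (x=5, y=8) -> (x=5, y=9)
  L (left): blocked, stay at (x=5, y=9)
Final: (x=5, y=9)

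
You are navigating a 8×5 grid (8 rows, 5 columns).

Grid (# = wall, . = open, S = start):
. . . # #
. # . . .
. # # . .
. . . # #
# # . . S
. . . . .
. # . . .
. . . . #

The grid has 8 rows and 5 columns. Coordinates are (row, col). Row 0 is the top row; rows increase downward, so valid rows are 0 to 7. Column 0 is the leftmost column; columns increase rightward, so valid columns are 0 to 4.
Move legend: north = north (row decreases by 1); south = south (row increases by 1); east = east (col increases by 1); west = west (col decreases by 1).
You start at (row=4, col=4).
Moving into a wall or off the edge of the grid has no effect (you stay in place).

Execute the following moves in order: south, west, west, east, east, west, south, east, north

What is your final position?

Start: (row=4, col=4)
  south (south): (row=4, col=4) -> (row=5, col=4)
  west (west): (row=5, col=4) -> (row=5, col=3)
  west (west): (row=5, col=3) -> (row=5, col=2)
  east (east): (row=5, col=2) -> (row=5, col=3)
  east (east): (row=5, col=3) -> (row=5, col=4)
  west (west): (row=5, col=4) -> (row=5, col=3)
  south (south): (row=5, col=3) -> (row=6, col=3)
  east (east): (row=6, col=3) -> (row=6, col=4)
  north (north): (row=6, col=4) -> (row=5, col=4)
Final: (row=5, col=4)

Answer: Final position: (row=5, col=4)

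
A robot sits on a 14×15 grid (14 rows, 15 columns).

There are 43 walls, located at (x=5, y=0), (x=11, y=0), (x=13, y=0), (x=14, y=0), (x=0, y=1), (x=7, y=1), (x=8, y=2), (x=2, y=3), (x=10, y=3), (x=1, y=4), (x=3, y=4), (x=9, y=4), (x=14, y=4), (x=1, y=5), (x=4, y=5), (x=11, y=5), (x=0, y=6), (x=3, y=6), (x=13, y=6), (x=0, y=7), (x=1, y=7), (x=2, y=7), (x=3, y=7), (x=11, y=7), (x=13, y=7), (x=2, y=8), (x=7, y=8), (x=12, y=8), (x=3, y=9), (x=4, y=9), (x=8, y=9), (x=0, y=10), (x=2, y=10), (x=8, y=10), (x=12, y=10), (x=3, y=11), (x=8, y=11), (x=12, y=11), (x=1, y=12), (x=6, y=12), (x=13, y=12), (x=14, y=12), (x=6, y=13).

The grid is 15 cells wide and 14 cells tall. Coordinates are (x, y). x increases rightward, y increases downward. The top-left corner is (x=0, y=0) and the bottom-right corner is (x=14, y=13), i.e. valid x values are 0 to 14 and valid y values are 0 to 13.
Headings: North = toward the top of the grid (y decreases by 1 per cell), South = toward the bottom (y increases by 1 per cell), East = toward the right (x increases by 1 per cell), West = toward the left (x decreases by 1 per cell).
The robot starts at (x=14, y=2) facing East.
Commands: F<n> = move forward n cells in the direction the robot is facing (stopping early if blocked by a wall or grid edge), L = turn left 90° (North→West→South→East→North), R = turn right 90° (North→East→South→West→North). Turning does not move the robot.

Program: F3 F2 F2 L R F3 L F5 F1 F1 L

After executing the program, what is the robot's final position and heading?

Answer: Final position: (x=14, y=1), facing West

Derivation:
Start: (x=14, y=2), facing East
  F3: move forward 0/3 (blocked), now at (x=14, y=2)
  F2: move forward 0/2 (blocked), now at (x=14, y=2)
  F2: move forward 0/2 (blocked), now at (x=14, y=2)
  L: turn left, now facing North
  R: turn right, now facing East
  F3: move forward 0/3 (blocked), now at (x=14, y=2)
  L: turn left, now facing North
  F5: move forward 1/5 (blocked), now at (x=14, y=1)
  F1: move forward 0/1 (blocked), now at (x=14, y=1)
  F1: move forward 0/1 (blocked), now at (x=14, y=1)
  L: turn left, now facing West
Final: (x=14, y=1), facing West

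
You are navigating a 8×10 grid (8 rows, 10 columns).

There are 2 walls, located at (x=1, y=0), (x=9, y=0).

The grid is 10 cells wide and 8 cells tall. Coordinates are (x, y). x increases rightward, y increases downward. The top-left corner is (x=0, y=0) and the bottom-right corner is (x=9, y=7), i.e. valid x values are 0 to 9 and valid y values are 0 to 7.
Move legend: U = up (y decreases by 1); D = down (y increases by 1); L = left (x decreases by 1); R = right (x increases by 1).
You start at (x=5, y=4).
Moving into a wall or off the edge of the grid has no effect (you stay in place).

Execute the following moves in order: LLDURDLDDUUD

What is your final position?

Answer: Final position: (x=3, y=6)

Derivation:
Start: (x=5, y=4)
  L (left): (x=5, y=4) -> (x=4, y=4)
  L (left): (x=4, y=4) -> (x=3, y=4)
  D (down): (x=3, y=4) -> (x=3, y=5)
  U (up): (x=3, y=5) -> (x=3, y=4)
  R (right): (x=3, y=4) -> (x=4, y=4)
  D (down): (x=4, y=4) -> (x=4, y=5)
  L (left): (x=4, y=5) -> (x=3, y=5)
  D (down): (x=3, y=5) -> (x=3, y=6)
  D (down): (x=3, y=6) -> (x=3, y=7)
  U (up): (x=3, y=7) -> (x=3, y=6)
  U (up): (x=3, y=6) -> (x=3, y=5)
  D (down): (x=3, y=5) -> (x=3, y=6)
Final: (x=3, y=6)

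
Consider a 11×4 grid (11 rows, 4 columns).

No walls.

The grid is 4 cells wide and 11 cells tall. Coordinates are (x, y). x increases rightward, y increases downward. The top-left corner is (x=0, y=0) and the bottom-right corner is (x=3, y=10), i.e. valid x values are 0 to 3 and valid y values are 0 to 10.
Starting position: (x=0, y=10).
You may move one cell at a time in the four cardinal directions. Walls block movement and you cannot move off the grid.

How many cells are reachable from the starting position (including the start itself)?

Answer: Reachable cells: 44

Derivation:
BFS flood-fill from (x=0, y=10):
  Distance 0: (x=0, y=10)
  Distance 1: (x=0, y=9), (x=1, y=10)
  Distance 2: (x=0, y=8), (x=1, y=9), (x=2, y=10)
  Distance 3: (x=0, y=7), (x=1, y=8), (x=2, y=9), (x=3, y=10)
  Distance 4: (x=0, y=6), (x=1, y=7), (x=2, y=8), (x=3, y=9)
  Distance 5: (x=0, y=5), (x=1, y=6), (x=2, y=7), (x=3, y=8)
  Distance 6: (x=0, y=4), (x=1, y=5), (x=2, y=6), (x=3, y=7)
  Distance 7: (x=0, y=3), (x=1, y=4), (x=2, y=5), (x=3, y=6)
  Distance 8: (x=0, y=2), (x=1, y=3), (x=2, y=4), (x=3, y=5)
  Distance 9: (x=0, y=1), (x=1, y=2), (x=2, y=3), (x=3, y=4)
  Distance 10: (x=0, y=0), (x=1, y=1), (x=2, y=2), (x=3, y=3)
  Distance 11: (x=1, y=0), (x=2, y=1), (x=3, y=2)
  Distance 12: (x=2, y=0), (x=3, y=1)
  Distance 13: (x=3, y=0)
Total reachable: 44 (grid has 44 open cells total)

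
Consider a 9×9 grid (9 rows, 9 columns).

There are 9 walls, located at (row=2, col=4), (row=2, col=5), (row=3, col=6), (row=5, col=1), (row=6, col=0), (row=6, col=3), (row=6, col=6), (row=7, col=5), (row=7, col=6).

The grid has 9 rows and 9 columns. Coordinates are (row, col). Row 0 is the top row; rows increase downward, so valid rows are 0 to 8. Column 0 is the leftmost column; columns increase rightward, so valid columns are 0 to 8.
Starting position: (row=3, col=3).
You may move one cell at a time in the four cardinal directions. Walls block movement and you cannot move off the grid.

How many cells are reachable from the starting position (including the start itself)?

Answer: Reachable cells: 72

Derivation:
BFS flood-fill from (row=3, col=3):
  Distance 0: (row=3, col=3)
  Distance 1: (row=2, col=3), (row=3, col=2), (row=3, col=4), (row=4, col=3)
  Distance 2: (row=1, col=3), (row=2, col=2), (row=3, col=1), (row=3, col=5), (row=4, col=2), (row=4, col=4), (row=5, col=3)
  Distance 3: (row=0, col=3), (row=1, col=2), (row=1, col=4), (row=2, col=1), (row=3, col=0), (row=4, col=1), (row=4, col=5), (row=5, col=2), (row=5, col=4)
  Distance 4: (row=0, col=2), (row=0, col=4), (row=1, col=1), (row=1, col=5), (row=2, col=0), (row=4, col=0), (row=4, col=6), (row=5, col=5), (row=6, col=2), (row=6, col=4)
  Distance 5: (row=0, col=1), (row=0, col=5), (row=1, col=0), (row=1, col=6), (row=4, col=7), (row=5, col=0), (row=5, col=6), (row=6, col=1), (row=6, col=5), (row=7, col=2), (row=7, col=4)
  Distance 6: (row=0, col=0), (row=0, col=6), (row=1, col=7), (row=2, col=6), (row=3, col=7), (row=4, col=8), (row=5, col=7), (row=7, col=1), (row=7, col=3), (row=8, col=2), (row=8, col=4)
  Distance 7: (row=0, col=7), (row=1, col=8), (row=2, col=7), (row=3, col=8), (row=5, col=8), (row=6, col=7), (row=7, col=0), (row=8, col=1), (row=8, col=3), (row=8, col=5)
  Distance 8: (row=0, col=8), (row=2, col=8), (row=6, col=8), (row=7, col=7), (row=8, col=0), (row=8, col=6)
  Distance 9: (row=7, col=8), (row=8, col=7)
  Distance 10: (row=8, col=8)
Total reachable: 72 (grid has 72 open cells total)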